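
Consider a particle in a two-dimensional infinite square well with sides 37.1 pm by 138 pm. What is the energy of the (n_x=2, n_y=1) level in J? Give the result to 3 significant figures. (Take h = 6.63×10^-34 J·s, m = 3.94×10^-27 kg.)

E = 4.13×10^-20 J

For a 2D rectangular well E = (h²/8m)·Σ n_i²/L_i² = (6.63×10^-34)²/(8·3.94×10^-27) · [2²/(37.1 pm)² + 1²/(138 pm)²].
Evaluating gives E = 4.13×10^-20 J.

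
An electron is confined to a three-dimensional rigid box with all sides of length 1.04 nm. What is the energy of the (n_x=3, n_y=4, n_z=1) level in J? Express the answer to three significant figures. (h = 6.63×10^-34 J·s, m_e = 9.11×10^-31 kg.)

E = 1.45×10^-18 J

For a 3D rectangular well E = (h²/8m_e)·Σ n_i²/L_i² = (6.63×10^-34)²/(8·9.11×10^-31) · [3²/(1.04 nm)² + 4²/(1.04 nm)² + 1²/(1.04 nm)²].
Evaluating gives E = 1.45×10^-18 J.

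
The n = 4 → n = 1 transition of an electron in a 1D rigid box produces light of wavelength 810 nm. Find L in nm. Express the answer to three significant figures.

L = 1.92 nm

The photon carries ΔE = hc/λ = 6.626×10^-34·2.998×10^8/8.10×10^-7 m = 2.452×10^-19 J.
Since ΔE = (4² − 1²)E_1, E_1 = 1.635×10^-20 J, and L = h/√(8m_eE_1) = 1.92×10^-9 m = 1.92 nm.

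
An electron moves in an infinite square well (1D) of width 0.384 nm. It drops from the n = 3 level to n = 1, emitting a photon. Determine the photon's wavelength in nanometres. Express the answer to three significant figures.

λ = 60.8 nm

E_1 = h²/(8m_eL²) = 4.086×10^-19 J, so ΔE = (3² − 1²)E_1 = 3.269×10^-18 J.
λ = hc/ΔE = (6.626×10^-34·2.998×10^8)/3.269×10^-18 = 6.08×10^-8 m = 60.8 nm.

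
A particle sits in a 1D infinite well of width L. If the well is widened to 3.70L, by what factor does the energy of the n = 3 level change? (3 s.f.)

0.0730

E_n ∝ 1/L², so the energy scales by 1/3.70² = 0.0730.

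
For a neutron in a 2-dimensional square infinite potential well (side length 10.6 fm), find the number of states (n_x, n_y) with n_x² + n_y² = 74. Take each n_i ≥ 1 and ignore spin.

degeneracy = 2

The level has n_x² + n_y² = 74. The ordered positive-integer solutions are (5, 7), (7, 5).
That gives 2 states.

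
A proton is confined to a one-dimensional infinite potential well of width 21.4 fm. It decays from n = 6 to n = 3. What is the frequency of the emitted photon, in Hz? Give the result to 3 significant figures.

E_1 = h²/(8m_pL²) = 7.163×10^-14 J and ΔE = (6² − 3²)E_1 = 1.934×10^-12 J.
f = ΔE/h = 1.934×10^-12/6.626×10^-34 = 2.92×10^21 Hz.

f = 2.92×10^21 Hz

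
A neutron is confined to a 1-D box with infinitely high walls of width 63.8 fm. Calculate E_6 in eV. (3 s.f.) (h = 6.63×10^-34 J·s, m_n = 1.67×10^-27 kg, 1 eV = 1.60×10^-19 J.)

For an infinite well E_n = n²h²/(8m_nL²), so E_1 = h²/(8m_nL²) = (6.63×10^-34)²/(8·1.67×10^-27·(6.38×10^-14 m)²) = 8.083×10^-15 J.
Then E_6 = 6²·E_1 = 36·8.083×10^-15 J = 2.910×10^-13 J.
Converting, E_6 = 2.910×10^-13 J / (1.60×10^-19 J/eV) = 1.82×10^6 eV.

E_6 = 1.82×10^6 eV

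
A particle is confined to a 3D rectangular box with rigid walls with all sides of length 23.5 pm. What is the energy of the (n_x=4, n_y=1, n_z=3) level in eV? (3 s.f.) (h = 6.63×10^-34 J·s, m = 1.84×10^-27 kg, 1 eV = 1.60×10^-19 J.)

E = 8.79 eV

For a 3D rectangular well E = (h²/8m)·Σ n_i²/L_i² = (6.63×10^-34)²/(8·1.84×10^-27) · [4²/(23.5 pm)² + 1²/(23.5 pm)² + 3²/(23.5 pm)²].
Evaluating gives E = 1.406×10^-18 J = 8.79 eV.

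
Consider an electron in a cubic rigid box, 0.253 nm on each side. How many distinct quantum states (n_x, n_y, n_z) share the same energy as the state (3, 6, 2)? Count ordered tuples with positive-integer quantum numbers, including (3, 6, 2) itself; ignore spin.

degeneracy = 6

The level has n_x² + n_y² + n_z² = 49. The ordered positive-integer solutions are (2, 3, 6), (2, 6, 3), (3, 2, 6), (3, 6, 2), (6, 2, 3), (6, 3, 2).
That gives 6 states.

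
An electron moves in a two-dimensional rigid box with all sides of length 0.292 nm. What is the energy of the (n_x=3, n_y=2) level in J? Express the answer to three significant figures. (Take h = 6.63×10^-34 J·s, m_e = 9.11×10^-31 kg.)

For a 2D rectangular well E = (h²/8m_e)·Σ n_i²/L_i² = (6.63×10^-34)²/(8·9.11×10^-31) · [3²/(0.292 nm)² + 2²/(0.292 nm)²].
Evaluating gives E = 9.20×10^-18 J.

E = 9.20×10^-18 J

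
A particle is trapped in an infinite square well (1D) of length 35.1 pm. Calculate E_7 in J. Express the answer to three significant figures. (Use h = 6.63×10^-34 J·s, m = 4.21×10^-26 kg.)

For an infinite well E_n = n²h²/(8mL²), so E_1 = h²/(8mL²) = (6.63×10^-34)²/(8·4.21×10^-26·(3.51×10^-11 m)²) = 1.059×10^-21 J.
Then E_7 = 7²·E_1 = 49·1.059×10^-21 J = 5.19×10^-20 J.

E_7 = 5.19×10^-20 J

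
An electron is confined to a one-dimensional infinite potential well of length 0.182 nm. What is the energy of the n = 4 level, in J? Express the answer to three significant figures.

For an infinite well E_n = n²h²/(8m_eL²), so E_1 = h²/(8m_eL²) = (6.626×10^-34)²/(8·9.109×10^-31·(1.82×10^-10 m)²) = 1.819×10^-18 J.
Then E_4 = 4²·E_1 = 16·1.819×10^-18 J = 2.91×10^-17 J.

E_4 = 2.91×10^-17 J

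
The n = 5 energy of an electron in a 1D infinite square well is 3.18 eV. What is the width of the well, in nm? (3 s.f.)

From E_n = n²h²/(8m_eL²), L = n·h/√(8m_eE_n).
E_5 = 3.18 eV = 5.094×10^-19 J, so L = 5·6.626×10^-34/√(8·9.109×10^-31·5.094×10^-19) = 1.72×10^-9 m = 1.72 nm.

L = 1.72 nm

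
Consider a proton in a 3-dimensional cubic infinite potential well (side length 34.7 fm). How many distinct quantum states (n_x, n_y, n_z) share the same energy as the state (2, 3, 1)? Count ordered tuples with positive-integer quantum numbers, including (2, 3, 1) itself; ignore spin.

degeneracy = 6

The level has n_x² + n_y² + n_z² = 14. The ordered positive-integer solutions are (1, 2, 3), (1, 3, 2), (2, 1, 3), (2, 3, 1), (3, 1, 2), (3, 2, 1).
That gives 6 states.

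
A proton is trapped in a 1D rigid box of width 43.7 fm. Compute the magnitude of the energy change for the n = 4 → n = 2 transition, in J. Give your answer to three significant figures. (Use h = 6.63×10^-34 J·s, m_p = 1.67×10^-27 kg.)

E_1 = h²/(8m_pL²) = 1.723×10^-14 J.
|ΔE| = |4² − 2²|·E_1 = 12·1.723×10^-14 J = 2.07×10^-13 J.

|ΔE| = 2.07×10^-13 J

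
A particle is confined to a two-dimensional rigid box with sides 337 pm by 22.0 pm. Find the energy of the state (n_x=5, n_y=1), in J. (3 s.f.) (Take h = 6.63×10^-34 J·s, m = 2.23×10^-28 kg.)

E = 5.63×10^-19 J

For a 2D rectangular well E = (h²/8m)·Σ n_i²/L_i² = (6.63×10^-34)²/(8·2.23×10^-28) · [5²/(337 pm)² + 1²/(22.0 pm)²].
Evaluating gives E = 5.63×10^-19 J.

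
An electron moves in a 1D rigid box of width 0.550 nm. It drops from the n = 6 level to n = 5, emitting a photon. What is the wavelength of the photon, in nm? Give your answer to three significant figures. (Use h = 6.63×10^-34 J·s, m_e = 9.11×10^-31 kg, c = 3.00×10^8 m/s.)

E_1 = h²/(8m_eL²) = 1.994×10^-19 J, so ΔE = (6² − 5²)E_1 = 2.193×10^-18 J.
λ = hc/ΔE = (6.63×10^-34·3.00×10^8)/2.193×10^-18 = 9.07×10^-8 m = 90.7 nm.

λ = 90.7 nm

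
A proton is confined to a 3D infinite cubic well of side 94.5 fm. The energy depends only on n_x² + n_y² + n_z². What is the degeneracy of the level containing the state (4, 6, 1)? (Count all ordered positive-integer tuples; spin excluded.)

The level has n_x² + n_y² + n_z² = 53. The ordered positive-integer solutions are (1, 4, 6), (1, 6, 4), (4, 1, 6), (4, 6, 1), (6, 1, 4), (6, 4, 1).
That gives 6 states.

degeneracy = 6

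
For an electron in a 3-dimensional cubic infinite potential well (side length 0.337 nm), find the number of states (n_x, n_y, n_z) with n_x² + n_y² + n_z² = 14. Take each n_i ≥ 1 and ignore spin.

degeneracy = 6

The level has n_x² + n_y² + n_z² = 14. The ordered positive-integer solutions are (1, 2, 3), (1, 3, 2), (2, 1, 3), (2, 3, 1), (3, 1, 2), (3, 2, 1).
That gives 6 states.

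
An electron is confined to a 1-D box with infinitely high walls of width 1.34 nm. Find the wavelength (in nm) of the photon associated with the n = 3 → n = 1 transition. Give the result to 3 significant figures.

λ = 740 nm

E_1 = h²/(8m_eL²) = 3.355×10^-20 J, so ΔE = (3² − 1²)E_1 = 2.684×10^-19 J.
λ = hc/ΔE = (6.626×10^-34·2.998×10^8)/2.684×10^-19 = 7.40×10^-7 m = 740 nm.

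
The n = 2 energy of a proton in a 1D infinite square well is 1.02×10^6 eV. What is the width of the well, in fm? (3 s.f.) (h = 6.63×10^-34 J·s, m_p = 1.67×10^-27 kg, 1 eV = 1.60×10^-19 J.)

L = 28.4 fm

From E_n = n²h²/(8m_pL²), L = n·h/√(8m_pE_n).
E_2 = 1.02×10^6 eV = 1.632×10^-13 J, so L = 2·6.63×10^-34/√(8·1.67×10^-27·1.632×10^-13) = 2.84×10^-14 m = 28.4 fm.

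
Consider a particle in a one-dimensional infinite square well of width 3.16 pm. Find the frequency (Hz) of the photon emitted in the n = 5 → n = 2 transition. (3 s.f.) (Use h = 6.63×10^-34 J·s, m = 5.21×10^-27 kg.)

f = 3.35×10^16 Hz

E_1 = h²/(8mL²) = 1.056×10^-18 J and ΔE = (5² − 2²)E_1 = 2.218×10^-17 J.
f = ΔE/h = 2.218×10^-17/6.63×10^-34 = 3.35×10^16 Hz.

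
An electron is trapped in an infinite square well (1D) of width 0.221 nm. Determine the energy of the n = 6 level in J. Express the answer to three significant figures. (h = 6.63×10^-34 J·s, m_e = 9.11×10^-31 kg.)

For an infinite well E_n = n²h²/(8m_eL²), so E_1 = h²/(8m_eL²) = (6.63×10^-34)²/(8·9.11×10^-31·(2.21×10^-10 m)²) = 1.235×10^-18 J.
Then E_6 = 6²·E_1 = 36·1.235×10^-18 J = 4.45×10^-17 J.

E_6 = 4.45×10^-17 J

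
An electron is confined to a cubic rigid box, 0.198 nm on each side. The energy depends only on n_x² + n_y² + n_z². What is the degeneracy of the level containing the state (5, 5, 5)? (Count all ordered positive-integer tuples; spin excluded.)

degeneracy = 7

The level has n_x² + n_y² + n_z² = 75. The ordered positive-integer solutions are (1, 5, 7), (1, 7, 5), (5, 1, 7), (5, 5, 5), (5, 7, 1), (7, 1, 5), (7, 5, 1).
That gives 7 states.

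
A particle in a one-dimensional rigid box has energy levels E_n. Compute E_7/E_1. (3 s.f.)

E_n ∝ n², so E_7/E_1 = 7²/1² = 49/1 = 49.0.

49.0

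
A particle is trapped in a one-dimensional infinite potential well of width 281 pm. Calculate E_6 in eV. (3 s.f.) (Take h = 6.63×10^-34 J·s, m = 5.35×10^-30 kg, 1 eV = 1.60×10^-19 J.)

For an infinite well E_n = n²h²/(8mL²), so E_1 = h²/(8mL²) = (6.63×10^-34)²/(8·5.35×10^-30·(2.81×10^-10 m)²) = 1.301×10^-19 J.
Then E_6 = 6²·E_1 = 36·1.301×10^-19 J = 4.684×10^-18 J.
Converting, E_6 = 4.684×10^-18 J / (1.60×10^-19 J/eV) = 29.3 eV.

E_6 = 29.3 eV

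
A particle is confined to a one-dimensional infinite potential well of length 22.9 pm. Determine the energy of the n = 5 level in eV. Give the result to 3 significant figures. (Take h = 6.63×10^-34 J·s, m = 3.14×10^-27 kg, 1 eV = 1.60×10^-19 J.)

E_5 = 5.21 eV

For an infinite well E_n = n²h²/(8mL²), so E_1 = h²/(8mL²) = (6.63×10^-34)²/(8·3.14×10^-27·(2.29×10^-11 m)²) = 3.337×10^-20 J.
Then E_5 = 5²·E_1 = 25·3.337×10^-20 J = 8.342×10^-19 J.
Converting, E_5 = 8.342×10^-19 J / (1.60×10^-19 J/eV) = 5.21 eV.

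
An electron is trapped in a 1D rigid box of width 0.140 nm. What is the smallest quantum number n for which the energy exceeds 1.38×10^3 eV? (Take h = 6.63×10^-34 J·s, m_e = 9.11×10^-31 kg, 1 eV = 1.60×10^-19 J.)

E_1 = h²/(8m_eL²) = 3.077×10^-18 J = 19.23 eV.
Need n² > 1.38×10^3/19.23 = 71.76, i.e. n > 8.471.
The smallest integer satisfying this is n = 9.

n = 9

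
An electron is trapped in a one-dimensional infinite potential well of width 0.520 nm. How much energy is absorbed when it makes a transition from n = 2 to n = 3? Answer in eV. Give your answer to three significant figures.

|ΔE| = 6.95 eV

E_1 = h²/(8m_eL²) = 2.228×10^-19 J.
|ΔE| = |2² − 3²|·E_1 = 5·2.228×10^-19 J = 1.114×10^-18 J = 6.95 eV.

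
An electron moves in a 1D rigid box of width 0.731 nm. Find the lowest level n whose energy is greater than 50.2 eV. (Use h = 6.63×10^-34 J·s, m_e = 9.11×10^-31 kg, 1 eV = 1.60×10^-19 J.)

E_1 = h²/(8m_eL²) = 1.129×10^-19 J = 0.7056 eV.
Need n² > 50.2/0.7056 = 71.15, i.e. n > 8.435.
The smallest integer satisfying this is n = 9.

n = 9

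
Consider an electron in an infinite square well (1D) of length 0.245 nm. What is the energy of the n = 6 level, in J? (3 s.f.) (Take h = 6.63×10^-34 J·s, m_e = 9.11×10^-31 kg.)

E_6 = 3.62×10^-17 J

For an infinite well E_n = n²h²/(8m_eL²), so E_1 = h²/(8m_eL²) = (6.63×10^-34)²/(8·9.11×10^-31·(2.45×10^-10 m)²) = 1.005×10^-18 J.
Then E_6 = 6²·E_1 = 36·1.005×10^-18 J = 3.62×10^-17 J.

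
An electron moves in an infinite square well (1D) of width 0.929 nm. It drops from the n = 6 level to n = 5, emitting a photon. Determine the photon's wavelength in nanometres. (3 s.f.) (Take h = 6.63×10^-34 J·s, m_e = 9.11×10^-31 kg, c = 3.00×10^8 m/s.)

λ = 259 nm

E_1 = h²/(8m_eL²) = 6.989×10^-20 J, so ΔE = (6² − 5²)E_1 = 7.688×10^-19 J.
λ = hc/ΔE = (6.63×10^-34·3.00×10^8)/7.688×10^-19 = 2.59×10^-7 m = 259 nm.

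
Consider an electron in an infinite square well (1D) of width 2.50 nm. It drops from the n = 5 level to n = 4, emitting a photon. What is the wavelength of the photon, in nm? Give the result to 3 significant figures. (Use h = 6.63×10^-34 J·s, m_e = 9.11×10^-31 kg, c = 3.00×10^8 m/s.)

E_1 = h²/(8m_eL²) = 9.650×10^-21 J, so ΔE = (5² − 4²)E_1 = 8.685×10^-20 J.
λ = hc/ΔE = (6.63×10^-34·3.00×10^8)/8.685×10^-20 = 2.29×10^-6 m = 2.29×10^3 nm.

λ = 2.29×10^3 nm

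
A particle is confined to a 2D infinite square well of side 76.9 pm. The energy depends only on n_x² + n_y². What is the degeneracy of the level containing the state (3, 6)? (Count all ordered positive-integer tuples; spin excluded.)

degeneracy = 2

The level has n_x² + n_y² = 45. The ordered positive-integer solutions are (3, 6), (6, 3).
That gives 2 states.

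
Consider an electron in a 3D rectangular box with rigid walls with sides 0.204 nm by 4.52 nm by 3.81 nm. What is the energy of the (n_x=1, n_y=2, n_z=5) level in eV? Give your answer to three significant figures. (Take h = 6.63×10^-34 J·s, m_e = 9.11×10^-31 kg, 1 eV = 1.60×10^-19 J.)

E = 9.78 eV

For a 3D rectangular well E = (h²/8m_e)·Σ n_i²/L_i² = (6.63×10^-34)²/(8·9.11×10^-31) · [1²/(0.204 nm)² + 2²/(4.52 nm)² + 5²/(3.81 nm)²].
Evaluating gives E = 1.565×10^-18 J = 9.78 eV.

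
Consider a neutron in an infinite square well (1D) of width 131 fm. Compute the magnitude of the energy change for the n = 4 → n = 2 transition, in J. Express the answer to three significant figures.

|ΔE| = 2.29×10^-14 J

E_1 = h²/(8m_nL²) = 1.909×10^-15 J.
|ΔE| = |4² − 2²|·E_1 = 12·1.909×10^-15 J = 2.29×10^-14 J.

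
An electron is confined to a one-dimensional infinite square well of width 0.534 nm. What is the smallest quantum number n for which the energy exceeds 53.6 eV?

E_1 = h²/(8m_eL²) = 2.113×10^-19 J = 1.319 eV.
Need n² > 53.6/1.319 = 40.64, i.e. n > 6.375.
The smallest integer satisfying this is n = 7.

n = 7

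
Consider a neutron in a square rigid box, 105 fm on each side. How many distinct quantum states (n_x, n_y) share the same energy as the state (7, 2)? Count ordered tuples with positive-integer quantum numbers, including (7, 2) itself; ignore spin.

The level has n_x² + n_y² = 53. The ordered positive-integer solutions are (2, 7), (7, 2).
That gives 2 states.

degeneracy = 2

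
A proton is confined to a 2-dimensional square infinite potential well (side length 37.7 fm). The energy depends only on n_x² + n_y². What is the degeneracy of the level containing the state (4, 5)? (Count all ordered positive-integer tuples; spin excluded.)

The level has n_x² + n_y² = 41. The ordered positive-integer solutions are (4, 5), (5, 4).
That gives 2 states.

degeneracy = 2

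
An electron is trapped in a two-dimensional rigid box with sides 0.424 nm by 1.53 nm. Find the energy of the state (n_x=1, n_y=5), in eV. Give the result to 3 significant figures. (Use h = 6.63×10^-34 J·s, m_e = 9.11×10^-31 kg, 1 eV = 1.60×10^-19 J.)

E = 6.12 eV

For a 2D rectangular well E = (h²/8m_e)·Σ n_i²/L_i² = (6.63×10^-34)²/(8·9.11×10^-31) · [1²/(0.424 nm)² + 5²/(1.53 nm)²].
Evaluating gives E = 9.796×10^-19 J = 6.12 eV.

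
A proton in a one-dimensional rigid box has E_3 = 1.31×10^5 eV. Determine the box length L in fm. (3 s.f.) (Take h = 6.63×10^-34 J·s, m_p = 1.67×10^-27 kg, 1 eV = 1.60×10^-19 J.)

L = 119 fm

From E_n = n²h²/(8m_pL²), L = n·h/√(8m_pE_n).
E_3 = 1.31×10^5 eV = 2.096×10^-14 J, so L = 3·6.63×10^-34/√(8·1.67×10^-27·2.096×10^-14) = 1.19×10^-13 m = 119 fm.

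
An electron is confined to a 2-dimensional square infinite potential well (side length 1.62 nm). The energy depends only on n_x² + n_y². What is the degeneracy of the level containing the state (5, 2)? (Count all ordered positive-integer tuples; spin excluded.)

degeneracy = 2

The level has n_x² + n_y² = 29. The ordered positive-integer solutions are (2, 5), (5, 2).
That gives 2 states.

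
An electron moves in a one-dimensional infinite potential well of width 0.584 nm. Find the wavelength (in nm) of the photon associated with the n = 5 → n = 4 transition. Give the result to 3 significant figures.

E_1 = h²/(8m_eL²) = 1.767×10^-19 J, so ΔE = (5² − 4²)E_1 = 1.590×10^-18 J.
λ = hc/ΔE = (6.626×10^-34·2.998×10^8)/1.590×10^-18 = 1.25×10^-7 m = 125 nm.

λ = 125 nm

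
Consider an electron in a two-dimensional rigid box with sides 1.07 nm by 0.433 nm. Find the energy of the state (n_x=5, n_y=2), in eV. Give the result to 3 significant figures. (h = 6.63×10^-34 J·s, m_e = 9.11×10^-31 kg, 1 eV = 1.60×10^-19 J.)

E = 16.3 eV

For a 2D rectangular well E = (h²/8m_e)·Σ n_i²/L_i² = (6.63×10^-34)²/(8·9.11×10^-31) · [5²/(1.07 nm)² + 2²/(0.433 nm)²].
Evaluating gives E = 2.604×10^-18 J = 16.3 eV.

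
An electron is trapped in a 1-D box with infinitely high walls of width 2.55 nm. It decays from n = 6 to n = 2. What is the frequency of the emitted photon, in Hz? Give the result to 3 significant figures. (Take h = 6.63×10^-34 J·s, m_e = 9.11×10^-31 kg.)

f = 4.48×10^14 Hz

E_1 = h²/(8m_eL²) = 9.276×10^-21 J and ΔE = (6² − 2²)E_1 = 2.968×10^-19 J.
f = ΔE/h = 2.968×10^-19/6.63×10^-34 = 4.48×10^14 Hz.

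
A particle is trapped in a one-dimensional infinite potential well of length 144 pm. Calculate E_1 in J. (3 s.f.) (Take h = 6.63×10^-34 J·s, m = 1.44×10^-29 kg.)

For an infinite well E_n = n²h²/(8mL²), so E_1 = h²/(8mL²) = (6.63×10^-34)²/(8·1.44×10^-29·(1.44×10^-10 m)²) = 1.840×10^-19 J.

E_1 = 1.84×10^-19 J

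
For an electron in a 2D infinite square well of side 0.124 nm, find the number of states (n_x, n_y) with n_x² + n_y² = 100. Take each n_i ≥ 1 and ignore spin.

The level has n_x² + n_y² = 100. The ordered positive-integer solutions are (6, 8), (8, 6).
That gives 2 states.

degeneracy = 2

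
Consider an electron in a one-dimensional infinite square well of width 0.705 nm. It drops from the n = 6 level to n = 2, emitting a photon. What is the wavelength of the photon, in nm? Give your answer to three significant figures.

E_1 = h²/(8m_eL²) = 1.212×10^-19 J, so ΔE = (6² − 2²)E_1 = 3.878×10^-18 J.
λ = hc/ΔE = (6.626×10^-34·2.998×10^8)/3.878×10^-18 = 5.12×10^-8 m = 51.2 nm.

λ = 51.2 nm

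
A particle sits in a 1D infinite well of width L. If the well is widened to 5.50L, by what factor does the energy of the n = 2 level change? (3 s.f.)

0.0331

E_n ∝ 1/L², so the energy scales by 1/5.50² = 0.0331.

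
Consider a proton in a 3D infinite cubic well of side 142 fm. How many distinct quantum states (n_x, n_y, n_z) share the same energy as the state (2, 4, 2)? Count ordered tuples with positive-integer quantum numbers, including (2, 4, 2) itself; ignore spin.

The level has n_x² + n_y² + n_z² = 24. The ordered positive-integer solutions are (2, 2, 4), (2, 4, 2), (4, 2, 2).
That gives 3 states.

degeneracy = 3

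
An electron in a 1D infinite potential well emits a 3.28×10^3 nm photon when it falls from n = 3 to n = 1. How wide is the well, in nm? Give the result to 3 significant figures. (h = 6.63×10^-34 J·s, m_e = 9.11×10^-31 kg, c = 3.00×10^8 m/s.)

The photon carries ΔE = hc/λ = 6.63×10^-34·3.00×10^8/3.28×10^-6 m = 6.064×10^-20 J.
Since ΔE = (3² − 1²)E_1, E_1 = 7.580×10^-21 J, and L = h/√(8m_eE_1) = 2.82×10^-9 m = 2.82 nm.

L = 2.82 nm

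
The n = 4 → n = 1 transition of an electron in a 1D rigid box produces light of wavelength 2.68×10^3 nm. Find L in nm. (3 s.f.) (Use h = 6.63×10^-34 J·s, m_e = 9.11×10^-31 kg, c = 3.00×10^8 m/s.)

The photon carries ΔE = hc/λ = 6.63×10^-34·3.00×10^8/2.68×10^-6 m = 7.422×10^-20 J.
Since ΔE = (4² − 1²)E_1, E_1 = 4.948×10^-21 J, and L = h/√(8m_eE_1) = 3.49×10^-9 m = 3.49 nm.

L = 3.49 nm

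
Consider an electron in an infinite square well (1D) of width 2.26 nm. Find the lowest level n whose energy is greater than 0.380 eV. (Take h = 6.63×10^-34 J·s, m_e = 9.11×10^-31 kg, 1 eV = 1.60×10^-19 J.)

n = 3

E_1 = h²/(8m_eL²) = 1.181×10^-20 J = 0.07381 eV.
Need n² > 0.380/0.07381 = 5.148, i.e. n > 2.269.
The smallest integer satisfying this is n = 3.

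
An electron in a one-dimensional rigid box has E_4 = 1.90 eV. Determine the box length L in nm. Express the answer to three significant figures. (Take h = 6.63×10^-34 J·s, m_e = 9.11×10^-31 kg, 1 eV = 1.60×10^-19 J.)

L = 1.78 nm

From E_n = n²h²/(8m_eL²), L = n·h/√(8m_eE_n).
E_4 = 1.90 eV = 3.040×10^-19 J, so L = 4·6.63×10^-34/√(8·9.11×10^-31·3.040×10^-19) = 1.78×10^-9 m = 1.78 nm.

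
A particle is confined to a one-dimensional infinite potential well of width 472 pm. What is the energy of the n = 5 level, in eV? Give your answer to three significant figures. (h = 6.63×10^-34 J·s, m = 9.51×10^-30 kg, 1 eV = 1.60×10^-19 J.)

E_5 = 4.05 eV

For an infinite well E_n = n²h²/(8mL²), so E_1 = h²/(8mL²) = (6.63×10^-34)²/(8·9.51×10^-30·(4.72×10^-10 m)²) = 2.593×10^-20 J.
Then E_5 = 5²·E_1 = 25·2.593×10^-20 J = 6.482×10^-19 J.
Converting, E_5 = 6.482×10^-19 J / (1.60×10^-19 J/eV) = 4.05 eV.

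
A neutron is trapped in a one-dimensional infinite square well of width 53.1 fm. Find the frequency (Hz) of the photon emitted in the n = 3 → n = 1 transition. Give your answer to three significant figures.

E_1 = h²/(8m_nL²) = 1.162×10^-14 J and ΔE = (3² − 1²)E_1 = 9.296×10^-14 J.
f = ΔE/h = 9.296×10^-14/6.626×10^-34 = 1.40×10^20 Hz.

f = 1.40×10^20 Hz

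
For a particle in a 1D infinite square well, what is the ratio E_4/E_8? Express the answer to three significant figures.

E_n ∝ n², so E_4/E_8 = 4²/8² = 16/64 = 0.250.

0.250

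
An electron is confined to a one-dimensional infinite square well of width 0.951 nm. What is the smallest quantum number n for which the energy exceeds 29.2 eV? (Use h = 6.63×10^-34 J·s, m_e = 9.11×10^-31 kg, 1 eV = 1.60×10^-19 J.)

E_1 = h²/(8m_eL²) = 6.669×10^-20 J = 0.4168 eV.
Need n² > 29.2/0.4168 = 70.06, i.e. n > 8.370.
The smallest integer satisfying this is n = 9.

n = 9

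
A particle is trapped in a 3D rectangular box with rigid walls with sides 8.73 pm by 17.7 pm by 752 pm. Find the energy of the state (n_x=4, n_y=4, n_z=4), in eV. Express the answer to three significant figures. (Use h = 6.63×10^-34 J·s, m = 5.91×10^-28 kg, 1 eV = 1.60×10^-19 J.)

E = 152 eV

For a 3D rectangular well E = (h²/8m)·Σ n_i²/L_i² = (6.63×10^-34)²/(8·5.91×10^-28) · [4²/(8.73 pm)² + 4²/(17.7 pm)² + 4²/(752 pm)²].
Evaluating gives E = 2.427×10^-17 J = 152 eV.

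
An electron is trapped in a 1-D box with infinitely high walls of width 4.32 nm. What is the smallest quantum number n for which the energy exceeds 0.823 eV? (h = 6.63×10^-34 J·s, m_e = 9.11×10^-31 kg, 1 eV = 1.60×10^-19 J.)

E_1 = h²/(8m_eL²) = 3.232×10^-21 J = 0.02020 eV.
Need n² > 0.823/0.02020 = 40.74, i.e. n > 6.383.
The smallest integer satisfying this is n = 7.

n = 7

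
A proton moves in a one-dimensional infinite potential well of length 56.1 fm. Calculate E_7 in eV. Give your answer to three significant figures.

E_7 = 3.19×10^6 eV

For an infinite well E_n = n²h²/(8m_pL²), so E_1 = h²/(8m_pL²) = (6.626×10^-34)²/(8·1.673×10^-27·(5.61×10^-14 m)²) = 1.042×10^-14 J.
Then E_7 = 7²·E_1 = 49·1.042×10^-14 J = 5.106×10^-13 J.
Converting, E_7 = 5.106×10^-13 J / (1.602×10^-19 J/eV) = 3.19×10^6 eV.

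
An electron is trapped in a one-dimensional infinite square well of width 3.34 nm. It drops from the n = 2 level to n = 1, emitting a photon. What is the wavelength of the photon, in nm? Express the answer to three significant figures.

λ = 1.23×10^4 nm

E_1 = h²/(8m_eL²) = 5.401×10^-21 J, so ΔE = (2² − 1²)E_1 = 1.620×10^-20 J.
λ = hc/ΔE = (6.626×10^-34·2.998×10^8)/1.620×10^-20 = 1.23×10^-5 m = 1.23×10^4 nm.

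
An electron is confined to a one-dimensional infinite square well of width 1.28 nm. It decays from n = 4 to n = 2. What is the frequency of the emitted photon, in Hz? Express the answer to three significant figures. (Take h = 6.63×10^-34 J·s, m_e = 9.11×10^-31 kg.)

f = 6.66×10^14 Hz

E_1 = h²/(8m_eL²) = 3.681×10^-20 J and ΔE = (4² − 2²)E_1 = 4.417×10^-19 J.
f = ΔE/h = 4.417×10^-19/6.63×10^-34 = 6.66×10^14 Hz.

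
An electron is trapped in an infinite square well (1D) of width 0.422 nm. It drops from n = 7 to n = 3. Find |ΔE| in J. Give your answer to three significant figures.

|ΔE| = 1.35×10^-17 J

E_1 = h²/(8m_eL²) = 3.383×10^-19 J.
|ΔE| = |7² − 3²|·E_1 = 40·3.383×10^-19 J = 1.35×10^-17 J.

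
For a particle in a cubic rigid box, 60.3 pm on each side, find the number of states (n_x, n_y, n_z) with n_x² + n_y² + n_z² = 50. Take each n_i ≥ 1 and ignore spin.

The level has n_x² + n_y² + n_z² = 50. The ordered positive-integer solutions are (3, 4, 5), (3, 5, 4), (4, 3, 5), (4, 5, 3), (5, 3, 4), (5, 4, 3).
That gives 6 states.

degeneracy = 6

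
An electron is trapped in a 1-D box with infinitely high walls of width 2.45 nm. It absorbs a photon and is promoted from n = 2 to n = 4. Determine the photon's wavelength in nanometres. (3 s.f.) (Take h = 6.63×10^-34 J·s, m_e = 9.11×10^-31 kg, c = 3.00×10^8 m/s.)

E_1 = h²/(8m_eL²) = 1.005×10^-20 J, so ΔE = (4² − 2²)E_1 = 1.206×10^-19 J.
λ = hc/ΔE = (6.63×10^-34·3.00×10^8)/1.206×10^-19 = 1.65×10^-6 m = 1.65×10^3 nm.

λ = 1.65×10^3 nm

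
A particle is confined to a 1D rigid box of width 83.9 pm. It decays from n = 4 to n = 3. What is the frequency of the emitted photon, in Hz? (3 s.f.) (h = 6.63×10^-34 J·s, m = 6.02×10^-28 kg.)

f = 1.37×10^14 Hz

E_1 = h²/(8mL²) = 1.297×10^-20 J and ΔE = (4² − 3²)E_1 = 9.079×10^-20 J.
f = ΔE/h = 9.079×10^-20/6.63×10^-34 = 1.37×10^14 Hz.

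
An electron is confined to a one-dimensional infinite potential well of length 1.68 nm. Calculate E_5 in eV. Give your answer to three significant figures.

E_5 = 3.33 eV

For an infinite well E_n = n²h²/(8m_eL²), so E_1 = h²/(8m_eL²) = (6.626×10^-34)²/(8·9.109×10^-31·(1.68×10^-9 m)²) = 2.135×10^-20 J.
Then E_5 = 5²·E_1 = 25·2.135×10^-20 J = 5.337×10^-19 J.
Converting, E_5 = 5.337×10^-19 J / (1.602×10^-19 J/eV) = 3.33 eV.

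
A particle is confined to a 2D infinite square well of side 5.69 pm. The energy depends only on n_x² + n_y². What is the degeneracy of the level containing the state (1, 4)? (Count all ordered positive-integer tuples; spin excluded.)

degeneracy = 2

The level has n_x² + n_y² = 17. The ordered positive-integer solutions are (1, 4), (4, 1).
That gives 2 states.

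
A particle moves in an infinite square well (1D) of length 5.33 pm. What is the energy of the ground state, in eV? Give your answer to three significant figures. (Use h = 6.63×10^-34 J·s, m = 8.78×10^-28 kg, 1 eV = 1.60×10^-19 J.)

For an infinite well E_n = n²h²/(8mL²), so E_1 = h²/(8mL²) = (6.63×10^-34)²/(8·8.78×10^-28·(5.33×10^-12 m)²) = 2.203×10^-18 J.
Converting, E_1 = 2.203×10^-18 J / (1.60×10^-19 J/eV) = 13.8 eV.

E_1 = 13.8 eV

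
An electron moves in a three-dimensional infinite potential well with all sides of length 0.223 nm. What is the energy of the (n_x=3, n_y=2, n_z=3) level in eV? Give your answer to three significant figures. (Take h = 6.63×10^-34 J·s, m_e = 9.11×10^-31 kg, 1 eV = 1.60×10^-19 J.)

E = 167 eV

For a 3D rectangular well E = (h²/8m_e)·Σ n_i²/L_i² = (6.63×10^-34)²/(8·9.11×10^-31) · [3²/(0.223 nm)² + 2²/(0.223 nm)² + 3²/(0.223 nm)²].
Evaluating gives E = 2.668×10^-17 J = 167 eV.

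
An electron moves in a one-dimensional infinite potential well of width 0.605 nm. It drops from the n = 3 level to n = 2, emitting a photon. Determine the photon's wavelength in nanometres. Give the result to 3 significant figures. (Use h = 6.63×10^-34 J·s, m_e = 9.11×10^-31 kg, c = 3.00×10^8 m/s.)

λ = 241 nm

E_1 = h²/(8m_eL²) = 1.648×10^-19 J, so ΔE = (3² − 2²)E_1 = 8.240×10^-19 J.
λ = hc/ΔE = (6.63×10^-34·3.00×10^8)/8.240×10^-19 = 2.41×10^-7 m = 241 nm.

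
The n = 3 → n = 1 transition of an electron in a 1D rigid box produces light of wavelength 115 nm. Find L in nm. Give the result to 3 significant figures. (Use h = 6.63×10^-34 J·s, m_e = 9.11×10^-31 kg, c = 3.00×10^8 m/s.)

The photon carries ΔE = hc/λ = 6.63×10^-34·3.00×10^8/1.15×10^-7 m = 1.730×10^-18 J.
Since ΔE = (3² − 1²)E_1, E_1 = 2.163×10^-19 J, and L = h/√(8m_eE_1) = 5.28×10^-10 m = 0.528 nm.

L = 0.528 nm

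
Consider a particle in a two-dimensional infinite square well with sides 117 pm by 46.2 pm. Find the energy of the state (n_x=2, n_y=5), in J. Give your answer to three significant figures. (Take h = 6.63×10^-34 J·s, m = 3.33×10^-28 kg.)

For a 2D rectangular well E = (h²/8m)·Σ n_i²/L_i² = (6.63×10^-34)²/(8·3.33×10^-28) · [2²/(117 pm)² + 5²/(46.2 pm)²].
Evaluating gives E = 1.98×10^-18 J.

E = 1.98×10^-18 J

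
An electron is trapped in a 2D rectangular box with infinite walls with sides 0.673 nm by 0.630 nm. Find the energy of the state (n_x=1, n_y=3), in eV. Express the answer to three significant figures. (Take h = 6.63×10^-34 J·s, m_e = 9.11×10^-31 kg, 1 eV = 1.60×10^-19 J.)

E = 9.38 eV

For a 2D rectangular well E = (h²/8m_e)·Σ n_i²/L_i² = (6.63×10^-34)²/(8·9.11×10^-31) · [1²/(0.673 nm)² + 3²/(0.630 nm)²].
Evaluating gives E = 1.501×10^-18 J = 9.38 eV.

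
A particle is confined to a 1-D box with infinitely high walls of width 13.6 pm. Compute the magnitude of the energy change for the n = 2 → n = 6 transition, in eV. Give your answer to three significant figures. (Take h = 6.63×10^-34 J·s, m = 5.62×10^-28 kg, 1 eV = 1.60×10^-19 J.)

|ΔE| = 106 eV

E_1 = h²/(8mL²) = 5.286×10^-19 J.
|ΔE| = |2² − 6²|·E_1 = 32·5.286×10^-19 J = 1.692×10^-17 J = 106 eV.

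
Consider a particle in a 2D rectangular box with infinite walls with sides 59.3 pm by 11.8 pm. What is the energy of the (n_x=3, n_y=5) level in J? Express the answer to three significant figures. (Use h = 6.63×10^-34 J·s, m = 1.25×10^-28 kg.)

For a 2D rectangular well E = (h²/8m)·Σ n_i²/L_i² = (6.63×10^-34)²/(8·1.25×10^-28) · [3²/(59.3 pm)² + 5²/(11.8 pm)²].
Evaluating gives E = 8.00×10^-17 J.

E = 8.00×10^-17 J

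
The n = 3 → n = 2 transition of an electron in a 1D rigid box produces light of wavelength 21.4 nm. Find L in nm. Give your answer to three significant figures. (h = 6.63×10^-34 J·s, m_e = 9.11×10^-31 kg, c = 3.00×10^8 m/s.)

L = 0.180 nm

The photon carries ΔE = hc/λ = 6.63×10^-34·3.00×10^8/2.14×10^-8 m = 9.294×10^-18 J.
Since ΔE = (3² − 2²)E_1, E_1 = 1.859×10^-18 J, and L = h/√(8m_eE_1) = 1.80×10^-10 m = 0.180 nm.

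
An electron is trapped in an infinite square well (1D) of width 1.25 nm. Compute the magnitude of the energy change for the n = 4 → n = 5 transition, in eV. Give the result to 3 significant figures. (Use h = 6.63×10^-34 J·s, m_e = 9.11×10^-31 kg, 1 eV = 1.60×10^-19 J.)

E_1 = h²/(8m_eL²) = 3.860×10^-20 J.
|ΔE| = |4² − 5²|·E_1 = 9·3.860×10^-20 J = 3.474×10^-19 J = 2.17 eV.

|ΔE| = 2.17 eV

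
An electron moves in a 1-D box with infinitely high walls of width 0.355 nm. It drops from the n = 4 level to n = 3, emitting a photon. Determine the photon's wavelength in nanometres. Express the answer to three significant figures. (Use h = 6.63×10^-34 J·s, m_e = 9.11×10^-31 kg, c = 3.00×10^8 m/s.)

λ = 59.4 nm

E_1 = h²/(8m_eL²) = 4.786×10^-19 J, so ΔE = (4² − 3²)E_1 = 3.350×10^-18 J.
λ = hc/ΔE = (6.63×10^-34·3.00×10^8)/3.350×10^-18 = 5.94×10^-8 m = 59.4 nm.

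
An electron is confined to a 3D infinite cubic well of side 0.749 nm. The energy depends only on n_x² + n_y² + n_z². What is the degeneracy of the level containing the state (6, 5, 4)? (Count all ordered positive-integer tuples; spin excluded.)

degeneracy = 12

The level has n_x² + n_y² + n_z² = 77. The ordered positive-integer solutions are (2, 3, 8), (2, 8, 3), (3, 2, 8), (3, 8, 2), (4, 5, 6), (4, 6, 5), (5, 4, 6), (5, 6, 4), (6, 4, 5), (6, 5, 4), (8, 2, 3), (8, 3, 2).
That gives 12 states.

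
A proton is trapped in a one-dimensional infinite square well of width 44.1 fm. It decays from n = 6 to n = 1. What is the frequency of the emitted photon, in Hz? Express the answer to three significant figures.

f = 8.91×10^20 Hz

E_1 = h²/(8m_pL²) = 1.687×10^-14 J and ΔE = (6² − 1²)E_1 = 5.905×10^-13 J.
f = ΔE/h = 5.905×10^-13/6.626×10^-34 = 8.91×10^20 Hz.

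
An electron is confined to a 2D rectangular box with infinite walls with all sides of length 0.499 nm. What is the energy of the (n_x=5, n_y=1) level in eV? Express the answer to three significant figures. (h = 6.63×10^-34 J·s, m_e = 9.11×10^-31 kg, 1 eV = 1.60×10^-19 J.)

E = 39.4 eV

For a 2D rectangular well E = (h²/8m_e)·Σ n_i²/L_i² = (6.63×10^-34)²/(8·9.11×10^-31) · [5²/(0.499 nm)² + 1²/(0.499 nm)²].
Evaluating gives E = 6.298×10^-18 J = 39.4 eV.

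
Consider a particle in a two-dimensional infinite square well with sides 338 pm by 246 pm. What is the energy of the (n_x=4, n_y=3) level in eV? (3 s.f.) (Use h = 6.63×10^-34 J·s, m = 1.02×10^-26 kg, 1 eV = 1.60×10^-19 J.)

E = 0.00972 eV

For a 2D rectangular well E = (h²/8m)·Σ n_i²/L_i² = (6.63×10^-34)²/(8·1.02×10^-26) · [4²/(338 pm)² + 3²/(246 pm)²].
Evaluating gives E = 1.556×10^-21 J = 0.00972 eV.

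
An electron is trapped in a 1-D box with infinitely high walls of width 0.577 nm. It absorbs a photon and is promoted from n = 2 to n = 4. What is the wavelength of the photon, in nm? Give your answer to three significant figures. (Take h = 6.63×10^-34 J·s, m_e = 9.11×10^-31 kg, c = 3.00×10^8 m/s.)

E_1 = h²/(8m_eL²) = 1.812×10^-19 J, so ΔE = (4² − 2²)E_1 = 2.174×10^-18 J.
λ = hc/ΔE = (6.63×10^-34·3.00×10^8)/2.174×10^-18 = 9.15×10^-8 m = 91.5 nm.

λ = 91.5 nm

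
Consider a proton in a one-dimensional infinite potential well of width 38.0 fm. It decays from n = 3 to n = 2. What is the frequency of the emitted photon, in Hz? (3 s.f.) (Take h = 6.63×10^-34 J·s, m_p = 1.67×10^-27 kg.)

E_1 = h²/(8m_pL²) = 2.279×10^-14 J and ΔE = (3² − 2²)E_1 = 1.140×10^-13 J.
f = ΔE/h = 1.140×10^-13/6.63×10^-34 = 1.72×10^20 Hz.

f = 1.72×10^20 Hz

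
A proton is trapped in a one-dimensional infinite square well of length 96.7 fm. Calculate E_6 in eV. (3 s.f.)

E_6 = 7.88×10^5 eV

For an infinite well E_n = n²h²/(8m_pL²), so E_1 = h²/(8m_pL²) = (6.626×10^-34)²/(8·1.673×10^-27·(9.67×10^-14 m)²) = 3.508×10^-15 J.
Then E_6 = 6²·E_1 = 36·3.508×10^-15 J = 1.263×10^-13 J.
Converting, E_6 = 1.263×10^-13 J / (1.602×10^-19 J/eV) = 7.88×10^5 eV.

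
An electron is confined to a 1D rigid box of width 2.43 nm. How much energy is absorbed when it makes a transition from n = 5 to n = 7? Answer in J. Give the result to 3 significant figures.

E_1 = h²/(8m_eL²) = 1.020×10^-20 J.
|ΔE| = |5² − 7²|·E_1 = 24·1.020×10^-20 J = 2.45×10^-19 J.

|ΔE| = 2.45×10^-19 J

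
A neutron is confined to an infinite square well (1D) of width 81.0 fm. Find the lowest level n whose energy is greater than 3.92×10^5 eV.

n = 4

E_1 = h²/(8m_nL²) = 4.994×10^-15 J = 3.117×10^4 eV.
Need n² > 3.92×10^5/3.117×10^4 = 12.58, i.e. n > 3.547.
The smallest integer satisfying this is n = 4.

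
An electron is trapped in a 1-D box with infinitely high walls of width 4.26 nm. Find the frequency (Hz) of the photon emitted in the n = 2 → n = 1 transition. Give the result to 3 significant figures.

E_1 = h²/(8m_eL²) = 3.320×10^-21 J and ΔE = (2² − 1²)E_1 = 9.960×10^-21 J.
f = ΔE/h = 9.960×10^-21/6.626×10^-34 = 1.50×10^13 Hz.

f = 1.50×10^13 Hz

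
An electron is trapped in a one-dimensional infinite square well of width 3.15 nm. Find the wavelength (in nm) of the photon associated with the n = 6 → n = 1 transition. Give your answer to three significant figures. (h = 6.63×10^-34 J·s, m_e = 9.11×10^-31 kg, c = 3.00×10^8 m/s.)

E_1 = h²/(8m_eL²) = 6.079×10^-21 J, so ΔE = (6² − 1²)E_1 = 2.128×10^-19 J.
λ = hc/ΔE = (6.63×10^-34·3.00×10^8)/2.128×10^-19 = 9.35×10^-7 m = 935 nm.

λ = 935 nm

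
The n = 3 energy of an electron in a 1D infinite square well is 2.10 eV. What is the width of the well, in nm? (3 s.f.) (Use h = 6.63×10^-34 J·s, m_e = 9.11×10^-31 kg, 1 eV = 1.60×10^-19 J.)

From E_n = n²h²/(8m_eL²), L = n·h/√(8m_eE_n).
E_3 = 2.10 eV = 3.360×10^-19 J, so L = 3·6.63×10^-34/√(8·9.11×10^-31·3.360×10^-19) = 1.27×10^-9 m = 1.27 nm.

L = 1.27 nm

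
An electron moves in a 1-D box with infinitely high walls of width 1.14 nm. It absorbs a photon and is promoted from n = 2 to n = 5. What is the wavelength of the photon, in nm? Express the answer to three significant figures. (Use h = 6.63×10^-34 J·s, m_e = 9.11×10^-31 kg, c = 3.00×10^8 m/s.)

λ = 204 nm

E_1 = h²/(8m_eL²) = 4.641×10^-20 J, so ΔE = (5² − 2²)E_1 = 9.746×10^-19 J.
λ = hc/ΔE = (6.63×10^-34·3.00×10^8)/9.746×10^-19 = 2.04×10^-7 m = 204 nm.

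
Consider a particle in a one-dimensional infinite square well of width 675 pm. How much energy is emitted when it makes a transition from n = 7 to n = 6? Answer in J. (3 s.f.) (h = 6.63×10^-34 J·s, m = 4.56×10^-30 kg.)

|ΔE| = 3.44×10^-19 J

E_1 = h²/(8mL²) = 2.645×10^-20 J.
|ΔE| = |7² − 6²|·E_1 = 13·2.645×10^-20 J = 3.44×10^-19 J.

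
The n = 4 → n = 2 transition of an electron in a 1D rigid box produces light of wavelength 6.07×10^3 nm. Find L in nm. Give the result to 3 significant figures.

L = 4.70 nm

The photon carries ΔE = hc/λ = 6.626×10^-34·2.998×10^8/6.07×10^-6 m = 3.273×10^-20 J.
Since ΔE = (4² − 2²)E_1, E_1 = 2.727×10^-21 J, and L = h/√(8m_eE_1) = 4.70×10^-9 m = 4.70 nm.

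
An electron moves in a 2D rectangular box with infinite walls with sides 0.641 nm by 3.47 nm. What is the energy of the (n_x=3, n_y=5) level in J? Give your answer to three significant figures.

E = 1.44×10^-18 J

For a 2D rectangular well E = (h²/8m_e)·Σ n_i²/L_i² = (6.626×10^-34)²/(8·9.109×10^-31) · [3²/(0.641 nm)² + 5²/(3.47 nm)²].
Evaluating gives E = 1.44×10^-18 J.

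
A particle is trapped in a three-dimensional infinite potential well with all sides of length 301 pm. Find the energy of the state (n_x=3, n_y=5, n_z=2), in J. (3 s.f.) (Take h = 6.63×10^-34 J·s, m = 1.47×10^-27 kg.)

For a 3D rectangular well E = (h²/8m)·Σ n_i²/L_i² = (6.63×10^-34)²/(8·1.47×10^-27) · [3²/(301 pm)² + 5²/(301 pm)² + 2²/(301 pm)²].
Evaluating gives E = 1.57×10^-20 J.

E = 1.57×10^-20 J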